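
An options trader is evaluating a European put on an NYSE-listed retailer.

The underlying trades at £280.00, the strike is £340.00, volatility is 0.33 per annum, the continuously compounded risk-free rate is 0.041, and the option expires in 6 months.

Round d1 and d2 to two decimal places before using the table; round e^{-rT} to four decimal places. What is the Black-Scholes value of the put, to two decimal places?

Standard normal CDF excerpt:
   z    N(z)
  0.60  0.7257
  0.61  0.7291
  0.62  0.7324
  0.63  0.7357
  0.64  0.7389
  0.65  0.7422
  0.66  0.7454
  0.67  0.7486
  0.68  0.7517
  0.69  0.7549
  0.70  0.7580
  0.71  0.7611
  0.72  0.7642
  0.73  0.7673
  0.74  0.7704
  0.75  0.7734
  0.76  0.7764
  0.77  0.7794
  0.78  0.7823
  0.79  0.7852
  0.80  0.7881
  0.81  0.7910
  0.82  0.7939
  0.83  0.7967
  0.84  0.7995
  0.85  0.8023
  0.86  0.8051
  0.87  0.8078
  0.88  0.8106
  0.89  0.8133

£62.18

T = 0.5;  σ√T = 0.2333
d₁ = [ln(280/340) + (0.041 + 0.33²/2)·0.5] / 0.2333 = [-0.1942 + 0.0477] / 0.2333 = -0.6275 ≈ -0.63
d₂ = d₁ − σ√T = -0.6275 − 0.2333 = -0.8609 ≈ -0.86
e^(−rT) = e^(−0.041·0.5) = 0.9797
P = 340·0.9797·N(0.86) − 280·N(0.63) = 340·0.9797·0.8051 − 280·0.7357 = 268.1772 − 205.9960 = 62.1812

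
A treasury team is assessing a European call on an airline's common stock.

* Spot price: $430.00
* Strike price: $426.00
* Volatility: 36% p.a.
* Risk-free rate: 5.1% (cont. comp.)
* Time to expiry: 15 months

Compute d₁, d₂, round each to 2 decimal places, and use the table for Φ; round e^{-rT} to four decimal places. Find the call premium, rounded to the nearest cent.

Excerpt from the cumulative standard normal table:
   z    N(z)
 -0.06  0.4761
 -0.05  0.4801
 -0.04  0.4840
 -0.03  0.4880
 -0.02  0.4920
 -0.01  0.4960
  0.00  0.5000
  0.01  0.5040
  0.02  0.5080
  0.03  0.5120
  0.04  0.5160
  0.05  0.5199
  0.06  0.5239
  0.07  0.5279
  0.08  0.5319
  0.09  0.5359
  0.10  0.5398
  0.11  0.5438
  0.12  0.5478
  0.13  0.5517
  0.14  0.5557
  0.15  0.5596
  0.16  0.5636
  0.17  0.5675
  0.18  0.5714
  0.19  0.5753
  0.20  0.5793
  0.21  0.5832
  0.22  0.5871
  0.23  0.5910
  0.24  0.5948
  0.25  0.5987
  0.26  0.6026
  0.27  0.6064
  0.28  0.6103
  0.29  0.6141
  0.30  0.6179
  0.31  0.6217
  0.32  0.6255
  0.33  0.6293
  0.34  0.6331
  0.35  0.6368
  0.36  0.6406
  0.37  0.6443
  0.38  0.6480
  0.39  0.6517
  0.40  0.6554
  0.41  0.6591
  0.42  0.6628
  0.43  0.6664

σ√T = 0.36·√1.25 = 0.4025
d₁ = [ln(430/426) + (0.051 + ½·0.36²)·1.25] / (σ√T) = (0.0093 + 0.1447) / 0.4025 = 0.3829 ≈ 0.38
d₂ = 0.3829 − 0.4025 = -0.0196 ≈ -0.02
e^(−rT) = e^(−0.051·1.25) = 0.9382
C = 430·N(0.38) − 426·0.9382·N(-0.02) = 430·0.6480 − 426·0.9382·0.4920 = 278.6400 − 196.6392 = 82.0008

$82.00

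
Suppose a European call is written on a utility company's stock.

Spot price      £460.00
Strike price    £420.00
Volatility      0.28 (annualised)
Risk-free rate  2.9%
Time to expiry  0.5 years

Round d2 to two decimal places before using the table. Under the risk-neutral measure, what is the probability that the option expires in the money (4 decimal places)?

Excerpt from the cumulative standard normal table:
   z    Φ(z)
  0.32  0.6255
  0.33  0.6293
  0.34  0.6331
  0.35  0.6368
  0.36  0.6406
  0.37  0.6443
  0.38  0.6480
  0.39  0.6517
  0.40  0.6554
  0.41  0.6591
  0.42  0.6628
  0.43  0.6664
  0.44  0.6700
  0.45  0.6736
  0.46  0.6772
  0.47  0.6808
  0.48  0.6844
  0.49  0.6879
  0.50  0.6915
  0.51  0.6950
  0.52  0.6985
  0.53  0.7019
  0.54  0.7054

0.6664

σ√T = 0.28 × 0.7071 = 0.1980
d₁ = [ln(460/420) + (0.029 + 0.28²/2)·0.5] / 0.1980 = [0.0910 + 0.0341] / 0.1980 = 0.6317 ⇒ 0.63
d₂ = d₁ − σ√T = 0.6317 − 0.1980 = 0.4337 ⇒ 0.43
Risk-neutral Pr[S_T > K] = N(d₂) = N(0.43) = 0.6664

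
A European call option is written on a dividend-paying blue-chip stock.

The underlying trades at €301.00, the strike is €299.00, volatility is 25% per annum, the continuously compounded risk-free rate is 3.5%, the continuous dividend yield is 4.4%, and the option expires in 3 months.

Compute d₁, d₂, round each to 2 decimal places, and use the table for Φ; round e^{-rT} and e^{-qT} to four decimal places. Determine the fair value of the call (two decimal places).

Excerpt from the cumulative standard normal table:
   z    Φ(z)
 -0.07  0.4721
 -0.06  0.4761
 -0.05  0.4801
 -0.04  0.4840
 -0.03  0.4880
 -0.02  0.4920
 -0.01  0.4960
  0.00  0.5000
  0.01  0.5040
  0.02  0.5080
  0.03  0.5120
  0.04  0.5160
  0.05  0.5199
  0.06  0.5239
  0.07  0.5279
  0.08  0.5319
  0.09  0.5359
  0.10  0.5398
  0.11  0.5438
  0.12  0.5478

σ√T = 0.25·√0.25 = 0.1250
ln(S/K) + (r − q + σ²/2)T = ln(301/299) + (0.035 − 0.044 + 0.25²/2)·0.25 = 0.0067 + 0.0056 = 0.0122
d₁ = 0.0122 / 0.1250 = 0.0978 → 0.10
d₂ = d₁ − σ√T = 0.0978 − 0.1250 = -0.0272 → -0.03
exp(−qT) = exp(−0.044·0.25) = 0.9891;  exp(−rT) = exp(−0.035·0.25) = 0.9913
C = 301·0.9891·N(0.10) − 299·0.9913·N(-0.03) = 301·0.9891·0.5398 − 299·0.9913·0.4880 = 160.7088 − 144.6426 = 16.0662

€16.07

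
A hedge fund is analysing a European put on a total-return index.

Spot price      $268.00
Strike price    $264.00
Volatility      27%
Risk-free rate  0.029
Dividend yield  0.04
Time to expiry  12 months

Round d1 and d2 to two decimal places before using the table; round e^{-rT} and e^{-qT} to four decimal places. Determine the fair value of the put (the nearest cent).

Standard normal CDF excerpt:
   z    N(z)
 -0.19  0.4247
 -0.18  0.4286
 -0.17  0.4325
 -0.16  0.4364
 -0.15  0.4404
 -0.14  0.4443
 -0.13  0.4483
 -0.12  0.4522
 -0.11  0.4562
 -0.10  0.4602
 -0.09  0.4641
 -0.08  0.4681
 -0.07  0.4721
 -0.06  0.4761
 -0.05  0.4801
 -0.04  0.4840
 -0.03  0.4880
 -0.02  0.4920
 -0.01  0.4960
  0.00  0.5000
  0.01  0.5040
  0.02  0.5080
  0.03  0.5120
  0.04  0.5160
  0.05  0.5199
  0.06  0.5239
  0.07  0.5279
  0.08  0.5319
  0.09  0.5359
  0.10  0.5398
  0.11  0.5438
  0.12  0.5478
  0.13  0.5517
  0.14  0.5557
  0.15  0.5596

T = 1;  σ√T = 0.2700
ln(S/K) + (r − q + σ²/2)T = ln(268/264) + (0.029 − 0.04 + 0.27²/2)·1 = 0.0150 + 0.0255 = 0.0405
d₁ = 0.0405 / 0.2700 = 0.1500 ≈ 0.15
d₂ = d₁ − σ√T = 0.1500 − 0.2700 = -0.1200 ≈ -0.12
exp(−qT) = exp(−0.04·1) = 0.9608;  exp(−rT) = exp(−0.029·1) = 0.9714
N(−d₂) = N(0.12) = 0.5478;  N(−d₁) = N(-0.15) = 0.4404
P = 264·0.9714·0.5478 − 268·0.9608·0.4404 = 140.4831 − 113.4005 = 27.0826

$27.08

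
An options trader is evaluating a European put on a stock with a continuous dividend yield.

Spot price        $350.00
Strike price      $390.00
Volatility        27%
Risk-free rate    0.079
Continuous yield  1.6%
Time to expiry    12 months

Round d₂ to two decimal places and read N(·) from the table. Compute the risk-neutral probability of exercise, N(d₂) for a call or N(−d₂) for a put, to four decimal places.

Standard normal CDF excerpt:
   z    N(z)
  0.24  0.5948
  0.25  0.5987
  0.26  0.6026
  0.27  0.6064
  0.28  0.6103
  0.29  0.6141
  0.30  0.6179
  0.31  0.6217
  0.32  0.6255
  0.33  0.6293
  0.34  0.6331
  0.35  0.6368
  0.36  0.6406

0.6179

T = 1;  σ√T = 0.2700
d₁ = [ln(350/390) + (0.079 − 0.016 + 0.27²/2)·1] / 0.2700 = [-0.1082 + 0.0995] / 0.2700 = -0.0325 ⇒ -0.03
d₂ = d₁ − σ√T = -0.0325 − 0.2700 = -0.3025 ⇒ -0.30
Risk-neutral Pr[S_T < K] = N(−d₂) = N(0.30) = 0.6179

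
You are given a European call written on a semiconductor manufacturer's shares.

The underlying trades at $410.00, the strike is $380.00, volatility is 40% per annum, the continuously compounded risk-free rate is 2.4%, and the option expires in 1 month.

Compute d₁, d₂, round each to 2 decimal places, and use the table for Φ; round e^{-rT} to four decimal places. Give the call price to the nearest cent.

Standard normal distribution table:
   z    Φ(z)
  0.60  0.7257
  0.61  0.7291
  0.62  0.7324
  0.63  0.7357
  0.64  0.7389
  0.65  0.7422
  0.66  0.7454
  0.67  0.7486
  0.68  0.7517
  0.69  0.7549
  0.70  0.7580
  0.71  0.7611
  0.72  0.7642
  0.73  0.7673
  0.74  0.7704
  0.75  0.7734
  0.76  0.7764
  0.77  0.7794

$36.84

σ√T = 0.4·√0.08333 = 0.1155
d₁ = [ln(410/380) + (0.024 + ½·0.4²)·0.08333] / (σ√T) = (0.0760 + 0.0087) / 0.1155 = 0.7331 ≈ 0.73
d₂ = 0.7331 − 0.1155 = 0.6176 ≈ 0.62
e^(−rT) = e^(−0.024·0.08333) = 0.9980
C = 410·N(0.73) − 380·0.9980·N(0.62) = 410·0.7673 − 380·0.9980·0.7324 = 314.5930 − 277.7554 = 36.8376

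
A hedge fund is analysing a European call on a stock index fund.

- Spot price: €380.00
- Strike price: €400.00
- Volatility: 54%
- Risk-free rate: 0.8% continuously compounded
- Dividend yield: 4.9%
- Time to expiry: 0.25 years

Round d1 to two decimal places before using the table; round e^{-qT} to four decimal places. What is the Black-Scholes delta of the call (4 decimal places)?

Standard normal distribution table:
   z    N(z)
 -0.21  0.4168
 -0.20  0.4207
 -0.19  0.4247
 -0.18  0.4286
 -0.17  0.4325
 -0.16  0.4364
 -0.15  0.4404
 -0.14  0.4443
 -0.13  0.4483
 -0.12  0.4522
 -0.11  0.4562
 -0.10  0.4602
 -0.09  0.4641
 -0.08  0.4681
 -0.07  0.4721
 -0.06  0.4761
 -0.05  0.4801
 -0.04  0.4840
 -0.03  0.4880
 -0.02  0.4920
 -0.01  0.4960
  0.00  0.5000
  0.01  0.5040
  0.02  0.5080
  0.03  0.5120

0.4584

σ√T = 0.54·√0.25 = 0.2700
d₁ = [ln(380/400) + (0.008 − 0.049 + 0.54²/2)·0.25] / 0.2700 = [-0.0513 + 0.0262] / 0.2700 = -0.0929 which rounds to -0.09
N(d₁) = N(-0.09) = 0.4641
Δ_call = e^(−qT)·N(d₁) = 0.9878·0.4641 = 0.4584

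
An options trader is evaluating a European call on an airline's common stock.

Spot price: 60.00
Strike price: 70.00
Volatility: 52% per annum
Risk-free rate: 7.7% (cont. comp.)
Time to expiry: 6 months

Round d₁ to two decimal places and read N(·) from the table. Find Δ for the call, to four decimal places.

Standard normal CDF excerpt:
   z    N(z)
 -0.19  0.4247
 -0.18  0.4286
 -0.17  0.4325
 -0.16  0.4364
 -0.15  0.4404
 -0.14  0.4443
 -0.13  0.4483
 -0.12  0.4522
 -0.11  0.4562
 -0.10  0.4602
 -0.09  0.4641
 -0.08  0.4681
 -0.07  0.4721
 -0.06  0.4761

σ√T = 0.52·√0.5 = 0.3677
ln(S/K) + (r + σ²/2)T = ln(60/70) + (0.077 + 0.52²/2)·0.5 = -0.1542 + 0.1061 = -0.0481
d₁ = -0.0481 / 0.3677 = -0.1307 → -0.13
N(d₁) = N(-0.13) = 0.4483
Δ_call = N(d₁) = 0.4483

0.4483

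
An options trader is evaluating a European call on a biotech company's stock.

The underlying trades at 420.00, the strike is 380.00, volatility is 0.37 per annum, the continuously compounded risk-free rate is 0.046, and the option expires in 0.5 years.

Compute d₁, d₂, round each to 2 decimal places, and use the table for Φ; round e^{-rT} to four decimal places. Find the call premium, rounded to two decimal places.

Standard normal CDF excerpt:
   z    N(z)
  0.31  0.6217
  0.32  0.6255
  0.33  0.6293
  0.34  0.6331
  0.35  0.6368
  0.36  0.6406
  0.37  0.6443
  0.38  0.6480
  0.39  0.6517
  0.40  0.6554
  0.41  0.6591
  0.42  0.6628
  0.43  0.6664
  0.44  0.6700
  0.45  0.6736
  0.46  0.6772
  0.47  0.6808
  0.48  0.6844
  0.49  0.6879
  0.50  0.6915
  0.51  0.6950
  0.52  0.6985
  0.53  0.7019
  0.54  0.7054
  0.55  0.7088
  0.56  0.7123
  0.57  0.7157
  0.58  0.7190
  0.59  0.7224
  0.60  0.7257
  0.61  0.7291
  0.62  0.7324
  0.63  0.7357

σ√T = 0.37 × 0.7071 = 0.2616
d₁ = [ln(420/380) + (0.046 + 0.37²/2)·0.5] / 0.2616 = [0.1001 + 0.0572] / 0.2616 = 0.6013 ≈ 0.60
d₂ = d₁ − σ√T = 0.6013 − 0.2616 = 0.3396 ≈ 0.34
exp(−rT) = exp(−0.046·0.5) = 0.9773
N(d₁) = N(0.60) = 0.7257;  N(d₂) = N(0.34) = 0.6331
C = 420·0.7257 − 380·0.9773·0.6331 = 304.7940 − 235.1169 = 69.6771

69.68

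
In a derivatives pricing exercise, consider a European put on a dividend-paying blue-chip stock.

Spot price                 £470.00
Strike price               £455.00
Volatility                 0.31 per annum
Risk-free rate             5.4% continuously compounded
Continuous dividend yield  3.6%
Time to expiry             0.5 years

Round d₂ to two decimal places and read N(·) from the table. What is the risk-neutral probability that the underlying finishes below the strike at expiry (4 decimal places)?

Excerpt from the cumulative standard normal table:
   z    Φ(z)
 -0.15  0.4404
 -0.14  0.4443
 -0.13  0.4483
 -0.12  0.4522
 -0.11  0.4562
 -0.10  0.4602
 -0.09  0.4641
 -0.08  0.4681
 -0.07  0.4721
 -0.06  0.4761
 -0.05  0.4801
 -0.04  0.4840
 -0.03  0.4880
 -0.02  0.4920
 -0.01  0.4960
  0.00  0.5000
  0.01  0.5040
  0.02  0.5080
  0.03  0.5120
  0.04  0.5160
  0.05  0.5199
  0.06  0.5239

σ√T = 0.31 × 0.7071 = 0.2192
d₁ = [ln(470/455) + (0.054 − 0.036 + 0.31²/2)·0.5] / 0.2192 = [0.0324 + 0.0330] / 0.2192 = 0.2986 which rounds to 0.30
d₂ = d₁ − σ√T = 0.2986 − 0.2192 = 0.0794 which rounds to 0.08
Risk-neutral Pr[S_T < K] = N(−d₂) = N(-0.08) = 0.4681

0.4681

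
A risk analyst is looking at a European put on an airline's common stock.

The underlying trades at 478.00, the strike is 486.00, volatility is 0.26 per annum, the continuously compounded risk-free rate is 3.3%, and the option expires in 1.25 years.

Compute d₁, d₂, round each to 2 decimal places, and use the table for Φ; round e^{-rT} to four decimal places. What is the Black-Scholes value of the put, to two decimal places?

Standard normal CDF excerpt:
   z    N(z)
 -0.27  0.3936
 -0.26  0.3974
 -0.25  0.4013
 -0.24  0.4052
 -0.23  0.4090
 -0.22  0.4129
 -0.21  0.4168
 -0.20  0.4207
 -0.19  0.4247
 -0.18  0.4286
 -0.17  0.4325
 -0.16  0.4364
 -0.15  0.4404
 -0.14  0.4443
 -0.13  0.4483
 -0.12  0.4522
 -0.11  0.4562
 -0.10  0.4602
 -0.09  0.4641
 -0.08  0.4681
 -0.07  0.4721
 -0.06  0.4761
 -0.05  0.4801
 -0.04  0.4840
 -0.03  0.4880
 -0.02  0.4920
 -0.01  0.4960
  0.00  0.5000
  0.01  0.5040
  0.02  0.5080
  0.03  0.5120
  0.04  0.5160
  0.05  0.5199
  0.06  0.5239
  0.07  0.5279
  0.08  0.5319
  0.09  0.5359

48.83

T = 1.25;  σ√T = 0.2907
d₁ = [ln(478/486) + (0.033 + 0.26²/2)·1.25] / 0.2907 = [-0.0166 + 0.0835] / 0.2907 = 0.2302 ⇒ 0.23
d₂ = d₁ − σ√T = 0.2302 − 0.2907 = -0.0605 ⇒ -0.06
exp(−rT) = exp(−0.033·1.25) = 0.9596
P = 486·0.9596·N(0.06) − 478·N(-0.23) = 486·0.9596·0.5239 − 478·0.4090 = 244.3289 − 195.5020 = 48.8269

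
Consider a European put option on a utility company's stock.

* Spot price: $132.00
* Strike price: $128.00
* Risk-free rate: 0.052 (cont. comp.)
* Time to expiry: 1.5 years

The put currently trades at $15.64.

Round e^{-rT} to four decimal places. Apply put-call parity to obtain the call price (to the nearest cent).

$29.24

exp(−rT) = exp(−0.052·1.5) = 0.9250
Put-call parity: C − P = S − K·e^(−rT) = 132 − 128·0.9250 = 132 − 118.4000 = 13.6000
C = P + (C − P) = 15.64 + (13.6000) = 29.2400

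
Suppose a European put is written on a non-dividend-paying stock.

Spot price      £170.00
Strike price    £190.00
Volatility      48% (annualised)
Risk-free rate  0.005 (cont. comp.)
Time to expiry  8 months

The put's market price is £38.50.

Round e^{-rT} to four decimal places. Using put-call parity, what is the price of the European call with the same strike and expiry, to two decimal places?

e^(−rT) = e^(−0.005·0.6667) = 0.9967
Put-call parity: C − P = S − K·e^(−rT) = 170 − 190·0.9967 = 170 − 189.3730 = -19.3730
C = P + (C − P) = 38.50 + (-19.3730) = 19.1270

£19.13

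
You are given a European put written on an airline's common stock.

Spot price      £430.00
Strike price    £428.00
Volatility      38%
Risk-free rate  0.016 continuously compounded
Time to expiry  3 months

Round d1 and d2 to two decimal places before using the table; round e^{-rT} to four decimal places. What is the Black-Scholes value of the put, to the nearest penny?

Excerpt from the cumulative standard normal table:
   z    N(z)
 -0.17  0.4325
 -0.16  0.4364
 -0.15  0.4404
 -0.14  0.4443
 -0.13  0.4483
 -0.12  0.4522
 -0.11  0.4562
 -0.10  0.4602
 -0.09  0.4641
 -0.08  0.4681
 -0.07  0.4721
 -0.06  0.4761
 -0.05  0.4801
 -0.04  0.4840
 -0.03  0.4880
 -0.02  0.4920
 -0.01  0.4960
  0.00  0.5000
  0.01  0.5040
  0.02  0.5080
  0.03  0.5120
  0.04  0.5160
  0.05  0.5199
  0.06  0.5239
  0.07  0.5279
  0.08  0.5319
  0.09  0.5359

T = 0.25;  σ√T = 0.1900
ln(S/K) + (r + σ²/2)T = ln(430/428) + (0.016 + 0.38²/2)·0.25 = 0.0047 + 0.0221 = 0.0267
d₁ = 0.0267 / 0.1900 = 0.1406 which rounds to 0.14
d₂ = d₁ − σ√T = 0.1406 − 0.1900 = -0.0494 which rounds to -0.05
exp(−rT) = exp(−0.016·0.25) = 0.9960
N(−d₂) = N(0.05) = 0.5199;  N(−d₁) = N(-0.14) = 0.4443
P = 428·0.9960·0.5199 − 430·0.4443 = 221.6271 − 191.0490 = 30.5781

£30.58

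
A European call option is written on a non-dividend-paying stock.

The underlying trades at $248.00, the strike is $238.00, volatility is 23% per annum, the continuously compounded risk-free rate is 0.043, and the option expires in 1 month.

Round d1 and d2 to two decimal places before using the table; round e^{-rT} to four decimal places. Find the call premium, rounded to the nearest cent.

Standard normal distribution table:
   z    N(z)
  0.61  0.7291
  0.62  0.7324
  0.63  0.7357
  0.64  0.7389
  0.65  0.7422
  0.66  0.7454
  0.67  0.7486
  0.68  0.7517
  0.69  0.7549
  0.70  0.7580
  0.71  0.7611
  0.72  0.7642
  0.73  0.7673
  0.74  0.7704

T = 0.08333;  σ√T = 0.0664
d₁ = [ln(248/238) + (0.043 + 0.23²/2)·0.08333] / 0.0664 = [0.0412 + 0.0058] / 0.0664 = 0.7071 ⇒ 0.71
d₂ = d₁ − σ√T = 0.7071 − 0.0664 = 0.6407 ⇒ 0.64
e^(−rT) = e^(−0.043·0.08333) = 0.9964
C = 248·N(0.71) − 238·0.9964·N(0.64) = 248·0.7611 − 238·0.9964·0.7389 = 188.7528 − 175.2251 = 13.5277

$13.53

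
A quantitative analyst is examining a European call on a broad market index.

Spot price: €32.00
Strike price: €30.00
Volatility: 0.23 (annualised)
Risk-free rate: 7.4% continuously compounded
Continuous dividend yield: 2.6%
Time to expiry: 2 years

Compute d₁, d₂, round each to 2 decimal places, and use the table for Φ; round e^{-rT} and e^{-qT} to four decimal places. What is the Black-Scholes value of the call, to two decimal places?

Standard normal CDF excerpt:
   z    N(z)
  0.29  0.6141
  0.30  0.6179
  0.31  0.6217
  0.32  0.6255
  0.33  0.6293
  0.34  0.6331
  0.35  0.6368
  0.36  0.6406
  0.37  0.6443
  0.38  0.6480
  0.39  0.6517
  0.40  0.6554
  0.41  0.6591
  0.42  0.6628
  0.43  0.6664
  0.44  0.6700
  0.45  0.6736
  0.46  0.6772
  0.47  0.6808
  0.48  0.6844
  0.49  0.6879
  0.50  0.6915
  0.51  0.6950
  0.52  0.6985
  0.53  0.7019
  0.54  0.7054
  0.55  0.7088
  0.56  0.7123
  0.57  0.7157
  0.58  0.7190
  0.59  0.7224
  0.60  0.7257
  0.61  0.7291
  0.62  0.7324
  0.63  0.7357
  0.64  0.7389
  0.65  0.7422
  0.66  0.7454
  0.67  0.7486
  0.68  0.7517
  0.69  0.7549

€6.36

T = 2;  σ√T = 0.3253
d₁ = [ln(32/30) + (0.074 − 0.026 + 0.23²/2)·2] / 0.3253 = [0.0645 + 0.1489] / 0.3253 = 0.6562 ≈ 0.66
d₂ = d₁ − σ√T = 0.6562 − 0.3253 = 0.3309 ≈ 0.33
e^(−qT) = e^(−0.026·2) = 0.9493;  e^(−rT) = e^(−0.074·2) = 0.8624
N(d₁) = N(0.66) = 0.7454;  N(d₂) = N(0.33) = 0.6293
C = 32·0.9493·0.7454 − 30·0.8624·0.6293 = 22.6435 − 16.2812 = 6.3622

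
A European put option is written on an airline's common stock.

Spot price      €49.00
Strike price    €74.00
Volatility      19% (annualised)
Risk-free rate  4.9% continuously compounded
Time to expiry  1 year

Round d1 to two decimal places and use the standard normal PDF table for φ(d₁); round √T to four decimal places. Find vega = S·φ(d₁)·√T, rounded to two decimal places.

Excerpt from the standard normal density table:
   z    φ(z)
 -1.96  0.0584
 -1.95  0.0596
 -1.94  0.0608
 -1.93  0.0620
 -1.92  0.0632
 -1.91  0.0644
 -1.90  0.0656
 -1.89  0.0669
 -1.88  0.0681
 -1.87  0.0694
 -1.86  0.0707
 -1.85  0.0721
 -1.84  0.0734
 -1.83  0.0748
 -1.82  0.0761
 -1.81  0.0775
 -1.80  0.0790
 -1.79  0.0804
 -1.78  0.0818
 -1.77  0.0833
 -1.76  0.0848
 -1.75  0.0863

3.73

σ√T = 0.19 × 1.0000 = 0.1900
d₁ = [ln(49/74) + (0.049 + 0.19²/2)·1] / 0.1900 = [-0.4122 + 0.0670] / 0.1900 = -1.8168 ⇒ -1.82
√T = √1 = 1.0000
φ(d₁) = φ(-1.82) = 0.0761
vega = S·φ(d₁)·√T = 49·0.0761·1.0000 = 3.7289
(The call has the same vega.)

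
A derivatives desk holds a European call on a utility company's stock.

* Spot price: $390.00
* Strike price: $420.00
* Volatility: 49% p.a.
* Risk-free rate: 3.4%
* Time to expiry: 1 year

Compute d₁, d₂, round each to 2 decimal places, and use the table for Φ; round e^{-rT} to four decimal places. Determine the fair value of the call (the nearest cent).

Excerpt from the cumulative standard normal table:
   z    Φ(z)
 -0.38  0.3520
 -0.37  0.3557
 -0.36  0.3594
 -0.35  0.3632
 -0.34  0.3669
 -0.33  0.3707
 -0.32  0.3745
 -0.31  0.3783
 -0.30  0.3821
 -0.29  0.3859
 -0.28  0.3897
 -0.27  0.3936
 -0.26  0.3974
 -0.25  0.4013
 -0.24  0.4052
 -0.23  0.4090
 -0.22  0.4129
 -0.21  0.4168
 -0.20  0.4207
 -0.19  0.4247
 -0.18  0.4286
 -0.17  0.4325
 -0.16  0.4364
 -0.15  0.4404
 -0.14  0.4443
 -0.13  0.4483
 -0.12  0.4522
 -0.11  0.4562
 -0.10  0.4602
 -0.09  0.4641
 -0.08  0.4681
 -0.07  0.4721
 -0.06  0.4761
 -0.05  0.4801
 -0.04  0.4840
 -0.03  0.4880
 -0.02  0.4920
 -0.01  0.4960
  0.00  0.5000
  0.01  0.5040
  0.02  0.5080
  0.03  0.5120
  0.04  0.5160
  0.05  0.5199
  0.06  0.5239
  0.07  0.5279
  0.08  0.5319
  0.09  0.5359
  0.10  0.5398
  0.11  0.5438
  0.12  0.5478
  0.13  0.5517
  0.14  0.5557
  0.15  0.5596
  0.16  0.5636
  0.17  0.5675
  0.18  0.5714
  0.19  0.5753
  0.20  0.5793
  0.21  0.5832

$69.31

σ√T = 0.49 × 1.0000 = 0.4900
ln(S/K) + (r + σ²/2)T = ln(390/420) + (0.034 + 0.49²/2)·1 = -0.0741 + 0.1540 = 0.0799
d₁ = 0.0799 / 0.4900 = 0.1631 ⇒ 0.16
d₂ = d₁ − σ√T = 0.1631 − 0.4900 = -0.3269 ⇒ -0.33
exp(−rT) = exp(−0.034·1) = 0.9666
N(d₁) = N(0.16) = 0.5636;  N(d₂) = N(-0.33) = 0.3707
C = 390·0.5636 − 420·0.9666·0.3707 = 219.8040 − 150.4938 = 69.3102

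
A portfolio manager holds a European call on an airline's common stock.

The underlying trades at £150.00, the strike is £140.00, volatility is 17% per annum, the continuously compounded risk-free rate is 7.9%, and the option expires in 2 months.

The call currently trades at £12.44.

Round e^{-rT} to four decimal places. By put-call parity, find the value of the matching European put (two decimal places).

e^(−rT) = e^(−0.079·0.1667) = 0.9869
Put-call parity: C − P = S − K·e^(−rT) = 150 − 140·0.9869 = 150 − 138.1660 = 11.8340
P = C − (C − P) = 12.44 − (11.8340) = 0.6060

£0.61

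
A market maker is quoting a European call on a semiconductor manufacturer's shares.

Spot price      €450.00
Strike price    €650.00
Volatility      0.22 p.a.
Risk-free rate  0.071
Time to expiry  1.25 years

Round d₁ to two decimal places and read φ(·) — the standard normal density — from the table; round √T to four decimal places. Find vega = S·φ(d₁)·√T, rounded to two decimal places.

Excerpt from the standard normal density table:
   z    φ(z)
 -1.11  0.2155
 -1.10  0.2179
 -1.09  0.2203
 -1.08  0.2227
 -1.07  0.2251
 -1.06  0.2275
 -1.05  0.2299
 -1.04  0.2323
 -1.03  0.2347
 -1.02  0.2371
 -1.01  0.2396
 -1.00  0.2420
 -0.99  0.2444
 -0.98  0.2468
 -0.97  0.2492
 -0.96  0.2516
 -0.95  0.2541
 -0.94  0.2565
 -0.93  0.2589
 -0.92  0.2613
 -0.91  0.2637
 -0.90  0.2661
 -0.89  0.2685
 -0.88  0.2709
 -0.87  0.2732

120.54

T = 1.25;  σ√T = 0.2460
d₁ = [ln(450/650) + (0.071 + 0.22²/2)·1.25] / 0.2460 = [-0.3677 + 0.1190] / 0.2460 = -1.0112 → -1.01
√T = √1.25 = 1.1180
φ(d₁) = φ(-1.01) = 0.2396
vega = S·φ(d₁)·√T = 450·0.2396·1.1180 = 120.5428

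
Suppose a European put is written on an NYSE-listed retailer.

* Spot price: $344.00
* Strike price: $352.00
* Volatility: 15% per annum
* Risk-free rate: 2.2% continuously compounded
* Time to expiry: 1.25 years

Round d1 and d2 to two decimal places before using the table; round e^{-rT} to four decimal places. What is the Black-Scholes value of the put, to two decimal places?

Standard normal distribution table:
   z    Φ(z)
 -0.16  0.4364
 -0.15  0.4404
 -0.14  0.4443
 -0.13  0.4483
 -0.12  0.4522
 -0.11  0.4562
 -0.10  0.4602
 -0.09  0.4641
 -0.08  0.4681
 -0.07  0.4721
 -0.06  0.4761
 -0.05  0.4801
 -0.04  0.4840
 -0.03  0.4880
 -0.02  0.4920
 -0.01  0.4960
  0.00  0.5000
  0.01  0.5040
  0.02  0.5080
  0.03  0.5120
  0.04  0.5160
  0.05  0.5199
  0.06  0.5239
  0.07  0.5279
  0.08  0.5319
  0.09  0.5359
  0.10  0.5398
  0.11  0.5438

$22.48

σ√T = 0.15·√1.25 = 0.1677
ln(S/K) + (r + σ²/2)T = ln(344/352) + (0.022 + 0.15²/2)·1.25 = -0.0230 + 0.0416 = 0.0186
d₁ = 0.0186 / 0.1677 = 0.1107 ≈ 0.11
d₂ = d₁ − σ√T = 0.1107 − 0.1677 = -0.0570 ≈ -0.06
e^(−rT) = e^(−0.022·1.25) = 0.9729
N(−d₂) = N(0.06) = 0.5239;  N(−d₁) = N(-0.11) = 0.4562
P = 352·0.9729·0.5239 − 344·0.4562 = 179.4152 − 156.9328 = 22.4824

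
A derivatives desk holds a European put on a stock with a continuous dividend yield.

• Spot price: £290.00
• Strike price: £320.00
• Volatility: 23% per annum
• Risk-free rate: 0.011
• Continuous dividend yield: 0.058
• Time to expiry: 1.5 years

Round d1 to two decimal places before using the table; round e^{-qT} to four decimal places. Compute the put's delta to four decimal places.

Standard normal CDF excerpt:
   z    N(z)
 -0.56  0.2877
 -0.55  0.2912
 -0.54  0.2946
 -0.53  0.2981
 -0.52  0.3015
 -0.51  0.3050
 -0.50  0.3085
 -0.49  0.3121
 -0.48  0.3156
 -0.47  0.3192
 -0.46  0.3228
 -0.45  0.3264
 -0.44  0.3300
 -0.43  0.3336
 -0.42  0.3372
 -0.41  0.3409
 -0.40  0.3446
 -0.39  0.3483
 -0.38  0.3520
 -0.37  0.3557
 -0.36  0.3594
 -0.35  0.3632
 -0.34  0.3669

σ√T = 0.23 × 1.2247 = 0.2817
d₁ = [ln(290/320) + (0.011 − 0.058 + 0.23²/2)·1.5] / 0.2817 = [-0.0984 − 0.0308] / 0.2817 = -0.4589 → -0.46
N(d₁) = N(-0.46) = 0.3228
Δ_put = exp(−qT)·(N(d₁) − 1) = 0.9167·(0.3228 − 1) = -0.6208

-0.6208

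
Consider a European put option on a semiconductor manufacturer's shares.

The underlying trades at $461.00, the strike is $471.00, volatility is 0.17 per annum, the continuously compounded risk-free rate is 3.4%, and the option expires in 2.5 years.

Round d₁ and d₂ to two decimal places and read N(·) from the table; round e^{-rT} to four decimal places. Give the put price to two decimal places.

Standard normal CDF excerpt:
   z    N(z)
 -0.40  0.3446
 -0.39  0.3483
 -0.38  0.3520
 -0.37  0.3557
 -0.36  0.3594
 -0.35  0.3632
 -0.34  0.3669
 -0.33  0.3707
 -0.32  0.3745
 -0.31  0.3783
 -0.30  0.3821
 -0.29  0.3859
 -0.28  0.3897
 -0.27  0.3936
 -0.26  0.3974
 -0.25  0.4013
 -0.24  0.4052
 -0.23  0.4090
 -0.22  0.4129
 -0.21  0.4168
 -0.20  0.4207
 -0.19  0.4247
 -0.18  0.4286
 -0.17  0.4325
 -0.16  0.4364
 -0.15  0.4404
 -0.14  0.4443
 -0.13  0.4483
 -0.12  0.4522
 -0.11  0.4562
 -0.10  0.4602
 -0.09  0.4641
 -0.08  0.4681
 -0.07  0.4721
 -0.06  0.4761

$35.11

σ√T = 0.17·√2.5 = 0.2688
ln(S/K) + (r + σ²/2)T = ln(461/471) + (0.034 + 0.17²/2)·2.5 = -0.0215 + 0.1211 = 0.0997
d₁ = 0.0997 / 0.2688 = 0.3708 ⇒ 0.37
d₂ = d₁ − σ√T = 0.3708 − 0.2688 = 0.1020 ⇒ 0.10
exp(−rT) = exp(−0.034·2.5) = 0.9185
P = 471·0.9185·N(-0.10) − 461·N(-0.37) = 471·0.9185·0.4602 − 461·0.3557 = 199.0887 − 163.9777 = 35.1110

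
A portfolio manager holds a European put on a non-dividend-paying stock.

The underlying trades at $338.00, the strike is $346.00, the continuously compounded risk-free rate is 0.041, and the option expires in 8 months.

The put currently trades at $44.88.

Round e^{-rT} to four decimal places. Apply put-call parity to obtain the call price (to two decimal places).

e^(−rT) = e^(−0.041·0.6667) = 0.9730
Put-call parity: C − P = S − K·e^(−rT) = 338 − 346·0.9730 = 338 − 336.6580 = 1.3420
C = P + (C − P) = 44.88 + (1.3420) = 46.2220

$46.22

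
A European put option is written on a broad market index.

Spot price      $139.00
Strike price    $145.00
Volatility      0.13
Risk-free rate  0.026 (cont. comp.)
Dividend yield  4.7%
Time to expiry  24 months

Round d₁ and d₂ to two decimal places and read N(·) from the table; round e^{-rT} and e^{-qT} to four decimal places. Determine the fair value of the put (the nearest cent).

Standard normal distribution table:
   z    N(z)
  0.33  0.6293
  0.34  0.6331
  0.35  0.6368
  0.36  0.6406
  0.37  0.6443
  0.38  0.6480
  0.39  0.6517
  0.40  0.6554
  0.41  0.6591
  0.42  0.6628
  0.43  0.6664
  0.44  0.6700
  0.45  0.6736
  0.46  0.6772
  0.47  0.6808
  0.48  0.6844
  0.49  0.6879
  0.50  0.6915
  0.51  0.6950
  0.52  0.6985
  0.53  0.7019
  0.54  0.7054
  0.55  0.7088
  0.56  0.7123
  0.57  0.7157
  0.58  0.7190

$16.04

T = 2;  σ√T = 0.1838
d₁ = [ln(139/145) + (0.026 − 0.047 + 0.13²/2)·2] / 0.1838 = [-0.0423 − 0.0251] / 0.1838 = -0.3664 ⇒ -0.37
d₂ = d₁ − σ√T = -0.3664 − 0.1838 = -0.5502 ⇒ -0.55
exp(−qT) = exp(−0.047·2) = 0.9103;  exp(−rT) = exp(−0.026·2) = 0.9493
P = 145·0.9493·N(0.55) − 139·0.9103·N(0.37) = 145·0.9493·0.7088 − 139·0.9103·0.6443 = 97.5653 − 81.5244 = 16.0409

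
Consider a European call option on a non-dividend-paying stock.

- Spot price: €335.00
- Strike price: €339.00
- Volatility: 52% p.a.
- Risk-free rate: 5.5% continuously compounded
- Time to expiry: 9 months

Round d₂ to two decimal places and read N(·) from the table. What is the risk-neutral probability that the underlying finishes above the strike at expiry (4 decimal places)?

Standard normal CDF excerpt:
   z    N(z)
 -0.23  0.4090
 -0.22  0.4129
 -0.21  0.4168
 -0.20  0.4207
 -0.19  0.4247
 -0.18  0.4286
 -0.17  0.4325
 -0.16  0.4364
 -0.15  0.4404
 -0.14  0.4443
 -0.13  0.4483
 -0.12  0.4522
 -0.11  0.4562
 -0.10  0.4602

0.4364

σ√T = 0.52·√0.75 = 0.4503
d₁ = [ln(335/339) + (0.055 + 0.52²/2)·0.75] / 0.4503 = [-0.0119 + 0.1426] / 0.4503 = 0.2904 ≈ 0.29
d₂ = d₁ − σ√T = 0.2904 − 0.4503 = -0.1599 ≈ -0.16
Risk-neutral Pr[S_T > K] = N(d₂) = N(-0.16) = 0.4364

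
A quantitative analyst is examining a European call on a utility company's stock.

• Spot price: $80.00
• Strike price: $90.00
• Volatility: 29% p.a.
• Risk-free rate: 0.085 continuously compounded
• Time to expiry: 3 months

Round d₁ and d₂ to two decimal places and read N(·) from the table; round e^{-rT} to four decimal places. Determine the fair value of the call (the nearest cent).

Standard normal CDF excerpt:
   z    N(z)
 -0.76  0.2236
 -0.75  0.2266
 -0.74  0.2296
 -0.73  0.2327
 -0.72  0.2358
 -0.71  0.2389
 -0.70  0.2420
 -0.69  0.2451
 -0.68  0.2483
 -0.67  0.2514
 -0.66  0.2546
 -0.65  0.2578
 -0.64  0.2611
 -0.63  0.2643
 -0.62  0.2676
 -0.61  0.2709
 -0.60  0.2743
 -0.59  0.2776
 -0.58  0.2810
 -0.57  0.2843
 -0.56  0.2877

$1.98

σ√T = 0.29 × 0.5000 = 0.1450
d₁ = [ln(80/90) + (0.085 + 0.29²/2)·0.25] / 0.1450 = [-0.1178 + 0.0318] / 0.1450 = -0.5932 → -0.59
d₂ = d₁ − σ√T = -0.5932 − 0.1450 = -0.7382 → -0.74
exp(−rT) = exp(−0.085·0.25) = 0.9790
C = 80·N(-0.59) − 90·0.9790·N(-0.74) = 80·0.2776 − 90·0.9790·0.2296 = 22.2080 − 20.2301 = 1.9779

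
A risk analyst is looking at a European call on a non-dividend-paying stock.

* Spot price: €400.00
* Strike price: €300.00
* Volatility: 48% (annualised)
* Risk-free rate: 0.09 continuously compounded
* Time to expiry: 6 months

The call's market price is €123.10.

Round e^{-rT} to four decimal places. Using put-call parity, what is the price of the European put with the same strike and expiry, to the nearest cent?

€9.90

exp(−rT) = exp(−0.09·0.5) = 0.9560
Put-call parity: C − P = S − K·e^(−rT) = 400 − 300·0.9560 = 400 − 286.8000 = 113.2000
P = C − (C − P) = 123.10 − (113.2000) = 9.9000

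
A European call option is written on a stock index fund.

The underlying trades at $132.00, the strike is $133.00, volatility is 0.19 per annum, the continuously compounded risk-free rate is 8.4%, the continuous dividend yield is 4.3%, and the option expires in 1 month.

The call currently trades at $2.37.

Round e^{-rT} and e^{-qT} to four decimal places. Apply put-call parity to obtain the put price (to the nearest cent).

e^(−qT) = e^(−0.043·0.08333) = 0.9964;  e^(−rT) = e^(−0.084·0.08333) = 0.9930
Put-call parity: C − P = S·e^(−qT) − K·e^(−rT) = 132·0.9964 − 133·0.9930 = 131.5248 − 132.0690 = -0.5442
P = C − (C − P) = 2.37 − (-0.5442) = 2.9142

$2.91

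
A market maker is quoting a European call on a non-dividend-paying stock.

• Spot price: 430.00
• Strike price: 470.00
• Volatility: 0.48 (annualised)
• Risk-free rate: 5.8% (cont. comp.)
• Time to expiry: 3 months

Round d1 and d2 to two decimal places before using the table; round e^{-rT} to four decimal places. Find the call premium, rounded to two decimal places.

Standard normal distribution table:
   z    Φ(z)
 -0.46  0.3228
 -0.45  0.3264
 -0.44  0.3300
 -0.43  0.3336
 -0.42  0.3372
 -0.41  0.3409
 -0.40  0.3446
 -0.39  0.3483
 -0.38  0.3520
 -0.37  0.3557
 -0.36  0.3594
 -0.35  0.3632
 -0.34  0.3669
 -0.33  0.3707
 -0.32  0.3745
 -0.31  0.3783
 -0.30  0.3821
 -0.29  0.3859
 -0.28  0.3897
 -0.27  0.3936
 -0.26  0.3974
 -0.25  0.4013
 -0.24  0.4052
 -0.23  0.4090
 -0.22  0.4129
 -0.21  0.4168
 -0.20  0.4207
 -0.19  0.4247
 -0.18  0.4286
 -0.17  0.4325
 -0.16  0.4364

28.09

σ√T = 0.48·√0.25 = 0.2400
d₁ = [ln(430/470) + (0.058 + 0.48²/2)·0.25] / 0.2400 = [-0.0889 + 0.0433] / 0.2400 = -0.1902 ⇒ -0.19
d₂ = d₁ − σ√T = -0.1902 − 0.2400 = -0.4302 ⇒ -0.43
e^(−rT) = e^(−0.058·0.25) = 0.9856
N(d₁) = N(-0.19) = 0.4247;  N(d₂) = N(-0.43) = 0.3336
C = 430·0.4247 − 470·0.9856·0.3336 = 182.6210 − 154.5342 = 28.0868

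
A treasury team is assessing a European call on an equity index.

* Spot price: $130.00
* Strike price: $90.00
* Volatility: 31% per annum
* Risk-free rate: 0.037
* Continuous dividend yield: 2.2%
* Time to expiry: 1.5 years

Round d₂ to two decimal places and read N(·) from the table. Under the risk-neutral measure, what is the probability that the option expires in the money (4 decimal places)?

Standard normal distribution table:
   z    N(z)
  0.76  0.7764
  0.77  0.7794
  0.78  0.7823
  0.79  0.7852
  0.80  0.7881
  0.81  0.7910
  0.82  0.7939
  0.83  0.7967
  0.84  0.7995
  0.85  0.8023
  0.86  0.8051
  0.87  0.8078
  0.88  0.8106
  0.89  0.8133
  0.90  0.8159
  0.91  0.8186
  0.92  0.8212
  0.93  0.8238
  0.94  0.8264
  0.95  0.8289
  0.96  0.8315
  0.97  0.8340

0.7995

σ√T = 0.31·√1.5 = 0.3797
d₁ = [ln(130/90) + (0.037 − 0.022 + 0.31²/2)·1.5] / 0.3797 = [0.3677 + 0.0946] / 0.3797 = 1.2176 → 1.22
d₂ = d₁ − σ√T = 1.2176 − 0.3797 = 0.8380 → 0.84
Pr(exercise) under Q = N(d₂) = 0.7995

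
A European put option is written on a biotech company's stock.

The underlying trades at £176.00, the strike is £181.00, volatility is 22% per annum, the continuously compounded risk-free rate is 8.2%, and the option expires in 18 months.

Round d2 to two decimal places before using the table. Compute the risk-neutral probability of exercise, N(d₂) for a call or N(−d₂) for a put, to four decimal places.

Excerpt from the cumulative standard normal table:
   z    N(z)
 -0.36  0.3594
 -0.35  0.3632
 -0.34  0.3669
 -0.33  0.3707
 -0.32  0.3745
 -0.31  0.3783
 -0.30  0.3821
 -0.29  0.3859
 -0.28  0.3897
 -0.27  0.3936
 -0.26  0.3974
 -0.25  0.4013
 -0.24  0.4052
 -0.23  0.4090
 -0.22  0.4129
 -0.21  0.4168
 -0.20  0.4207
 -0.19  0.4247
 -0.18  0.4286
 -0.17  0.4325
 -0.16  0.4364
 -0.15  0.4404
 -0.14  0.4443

0.4129

σ√T = 0.22 × 1.2247 = 0.2694
d₁ = [ln(176/181) + (0.082 + ½·0.22²)·1.5] / (σ√T) = (-0.0280 + 0.1593) / 0.2694 = 0.4873 ≈ 0.49
d₂ = 0.4873 − 0.2694 = 0.2178 ≈ 0.22
Risk-neutral Pr[S_T < K] = N(−d₂) = N(-0.22) = 0.4129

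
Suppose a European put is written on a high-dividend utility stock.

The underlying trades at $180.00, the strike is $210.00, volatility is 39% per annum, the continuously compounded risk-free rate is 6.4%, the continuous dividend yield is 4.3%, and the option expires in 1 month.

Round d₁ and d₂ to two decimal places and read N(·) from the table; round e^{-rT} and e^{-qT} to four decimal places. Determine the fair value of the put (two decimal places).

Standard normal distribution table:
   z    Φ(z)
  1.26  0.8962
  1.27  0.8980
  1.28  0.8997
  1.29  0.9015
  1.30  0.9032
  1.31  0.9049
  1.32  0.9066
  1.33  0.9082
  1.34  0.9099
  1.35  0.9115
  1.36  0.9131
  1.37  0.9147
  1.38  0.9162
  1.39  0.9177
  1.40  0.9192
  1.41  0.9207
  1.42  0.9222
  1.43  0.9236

$30.33

σ√T = 0.39·√0.08333 = 0.1126
ln(S/K) + (r − q + σ²/2)T = ln(180/210) + (0.064 − 0.043 + 0.39²/2)·0.08333 = -0.1542 + 0.0081 = -0.1461
d₁ = -0.1461 / 0.1126 = -1.2974 which rounds to -1.30
d₂ = d₁ − σ√T = -1.2974 − 0.1126 = -1.4100 which rounds to -1.41
e^(−qT) = e^(−0.043·0.08333) = 0.9964;  e^(−rT) = e^(−0.064·0.08333) = 0.9947
N(−d₂) = N(1.41) = 0.9207;  N(−d₁) = N(1.30) = 0.9032
P = 210·0.9947·0.9207 − 180·0.9964·0.9032 = 192.3223 − 161.9907 = 30.3315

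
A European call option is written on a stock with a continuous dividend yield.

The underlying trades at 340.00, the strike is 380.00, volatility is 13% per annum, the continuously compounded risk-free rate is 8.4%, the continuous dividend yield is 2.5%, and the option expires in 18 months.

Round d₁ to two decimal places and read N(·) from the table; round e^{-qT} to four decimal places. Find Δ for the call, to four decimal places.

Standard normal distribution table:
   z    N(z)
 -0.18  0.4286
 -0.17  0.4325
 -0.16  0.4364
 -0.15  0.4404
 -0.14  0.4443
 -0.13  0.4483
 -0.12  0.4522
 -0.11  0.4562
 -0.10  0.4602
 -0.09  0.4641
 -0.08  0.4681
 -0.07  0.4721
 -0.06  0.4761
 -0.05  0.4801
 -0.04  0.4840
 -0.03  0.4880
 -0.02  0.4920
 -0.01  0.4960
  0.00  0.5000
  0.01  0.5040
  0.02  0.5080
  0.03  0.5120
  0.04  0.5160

σ√T = 0.13 × 1.2247 = 0.1592
ln(S/K) + (r − q + σ²/2)T = ln(340/380) + (0.084 − 0.025 + 0.13²/2)·1.5 = -0.1112 + 0.1012 = -0.0101
d₁ = -0.0101 / 0.1592 = -0.0631 → -0.06
N(d₁) = N(-0.06) = 0.4761
Δ_call = e^(−qT)·N(d₁) = 0.9632·0.4761 = 0.4586

0.4586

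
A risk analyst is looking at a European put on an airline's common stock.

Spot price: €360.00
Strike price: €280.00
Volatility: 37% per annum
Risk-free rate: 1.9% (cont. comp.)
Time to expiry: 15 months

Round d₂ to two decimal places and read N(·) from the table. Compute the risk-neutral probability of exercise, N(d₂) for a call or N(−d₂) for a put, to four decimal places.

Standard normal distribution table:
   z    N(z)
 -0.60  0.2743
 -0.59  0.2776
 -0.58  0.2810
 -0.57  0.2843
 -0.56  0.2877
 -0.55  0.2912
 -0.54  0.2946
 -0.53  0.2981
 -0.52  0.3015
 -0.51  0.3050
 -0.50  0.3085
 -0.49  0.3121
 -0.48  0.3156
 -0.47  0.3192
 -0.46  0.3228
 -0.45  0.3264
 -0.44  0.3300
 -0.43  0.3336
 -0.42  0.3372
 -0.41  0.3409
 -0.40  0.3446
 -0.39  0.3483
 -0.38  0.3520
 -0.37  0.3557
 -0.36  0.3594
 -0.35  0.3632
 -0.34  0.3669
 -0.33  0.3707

T = 1.25;  σ√T = 0.4137
d₁ = [ln(360/280) + (0.019 + ½·0.37²)·1.25] / (σ√T) = (0.2513 + 0.1093) / 0.4137 = 0.8718 ⇒ 0.87
d₂ = 0.8718 − 0.4137 = 0.4581 ⇒ 0.46
Pr(exercise) under Q = N(−d₂) = N(-0.46) = 0.3228

0.3228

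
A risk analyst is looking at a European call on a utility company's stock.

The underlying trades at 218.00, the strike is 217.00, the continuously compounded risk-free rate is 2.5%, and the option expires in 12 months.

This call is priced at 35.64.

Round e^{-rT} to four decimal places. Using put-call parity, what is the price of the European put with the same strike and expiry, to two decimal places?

e^(−rT) = e^(−0.025·1) = 0.9753
Put-call parity: C − P = S − K·e^(−rT) = 218 − 217·0.9753 = 218 − 211.6401 = 6.3599
P = C − (C − P) = 35.64 − (6.3599) = 29.2801

29.28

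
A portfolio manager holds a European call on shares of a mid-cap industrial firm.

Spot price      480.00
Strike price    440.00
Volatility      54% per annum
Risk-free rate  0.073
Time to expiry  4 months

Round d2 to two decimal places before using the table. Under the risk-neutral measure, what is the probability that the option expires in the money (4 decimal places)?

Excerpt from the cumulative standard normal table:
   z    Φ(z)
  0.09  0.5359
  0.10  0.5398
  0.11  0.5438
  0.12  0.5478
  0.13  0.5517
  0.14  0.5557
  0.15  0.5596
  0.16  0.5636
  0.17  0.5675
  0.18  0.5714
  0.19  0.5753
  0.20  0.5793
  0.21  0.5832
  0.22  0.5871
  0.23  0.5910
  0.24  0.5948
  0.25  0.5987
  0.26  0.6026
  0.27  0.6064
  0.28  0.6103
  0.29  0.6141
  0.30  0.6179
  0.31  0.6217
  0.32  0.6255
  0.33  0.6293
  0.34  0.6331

0.5793

T = 0.3333;  σ√T = 0.3118
d₁ = [ln(480/440) + (0.073 + 0.54²/2)·0.3333] / 0.3118 = [0.0870 + 0.0729] / 0.3118 = 0.5130 → 0.51
d₂ = d₁ − σ√T = 0.5130 − 0.3118 = 0.2013 → 0.20
Pr(exercise) under Q = N(d₂) = 0.5793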